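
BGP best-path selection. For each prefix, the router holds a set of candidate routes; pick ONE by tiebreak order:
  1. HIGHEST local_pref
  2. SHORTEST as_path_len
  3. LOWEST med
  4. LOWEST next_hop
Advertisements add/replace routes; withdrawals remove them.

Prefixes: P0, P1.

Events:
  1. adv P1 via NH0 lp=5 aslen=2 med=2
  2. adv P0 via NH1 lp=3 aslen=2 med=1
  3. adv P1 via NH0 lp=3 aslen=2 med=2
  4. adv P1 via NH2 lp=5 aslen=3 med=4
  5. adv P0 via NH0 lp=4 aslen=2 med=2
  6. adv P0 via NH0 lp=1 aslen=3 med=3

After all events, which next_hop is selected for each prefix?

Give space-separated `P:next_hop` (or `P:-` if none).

Answer: P0:NH1 P1:NH2

Derivation:
Op 1: best P0=- P1=NH0
Op 2: best P0=NH1 P1=NH0
Op 3: best P0=NH1 P1=NH0
Op 4: best P0=NH1 P1=NH2
Op 5: best P0=NH0 P1=NH2
Op 6: best P0=NH1 P1=NH2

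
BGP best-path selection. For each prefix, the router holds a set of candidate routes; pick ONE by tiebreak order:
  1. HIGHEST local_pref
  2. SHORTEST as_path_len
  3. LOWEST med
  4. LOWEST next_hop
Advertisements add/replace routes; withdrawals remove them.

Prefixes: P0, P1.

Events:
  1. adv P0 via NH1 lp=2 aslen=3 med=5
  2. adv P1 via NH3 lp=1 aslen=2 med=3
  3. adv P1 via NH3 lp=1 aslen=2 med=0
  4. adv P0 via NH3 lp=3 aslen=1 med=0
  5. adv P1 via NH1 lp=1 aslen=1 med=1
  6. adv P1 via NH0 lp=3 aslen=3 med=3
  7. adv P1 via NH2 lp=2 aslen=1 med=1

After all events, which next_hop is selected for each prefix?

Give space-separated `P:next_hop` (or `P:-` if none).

Op 1: best P0=NH1 P1=-
Op 2: best P0=NH1 P1=NH3
Op 3: best P0=NH1 P1=NH3
Op 4: best P0=NH3 P1=NH3
Op 5: best P0=NH3 P1=NH1
Op 6: best P0=NH3 P1=NH0
Op 7: best P0=NH3 P1=NH0

Answer: P0:NH3 P1:NH0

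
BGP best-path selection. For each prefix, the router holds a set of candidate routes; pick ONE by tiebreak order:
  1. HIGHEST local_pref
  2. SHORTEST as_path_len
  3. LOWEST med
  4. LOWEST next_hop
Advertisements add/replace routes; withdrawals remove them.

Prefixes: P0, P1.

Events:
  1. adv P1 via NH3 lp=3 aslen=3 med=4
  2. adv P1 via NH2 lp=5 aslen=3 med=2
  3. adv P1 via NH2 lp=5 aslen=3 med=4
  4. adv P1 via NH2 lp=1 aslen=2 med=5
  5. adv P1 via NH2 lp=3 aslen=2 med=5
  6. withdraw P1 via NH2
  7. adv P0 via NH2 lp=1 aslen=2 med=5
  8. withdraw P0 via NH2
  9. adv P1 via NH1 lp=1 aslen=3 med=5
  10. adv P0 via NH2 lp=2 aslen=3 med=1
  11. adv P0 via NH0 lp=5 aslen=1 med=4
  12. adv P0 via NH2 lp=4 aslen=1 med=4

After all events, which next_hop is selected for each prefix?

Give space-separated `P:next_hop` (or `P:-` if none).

Op 1: best P0=- P1=NH3
Op 2: best P0=- P1=NH2
Op 3: best P0=- P1=NH2
Op 4: best P0=- P1=NH3
Op 5: best P0=- P1=NH2
Op 6: best P0=- P1=NH3
Op 7: best P0=NH2 P1=NH3
Op 8: best P0=- P1=NH3
Op 9: best P0=- P1=NH3
Op 10: best P0=NH2 P1=NH3
Op 11: best P0=NH0 P1=NH3
Op 12: best P0=NH0 P1=NH3

Answer: P0:NH0 P1:NH3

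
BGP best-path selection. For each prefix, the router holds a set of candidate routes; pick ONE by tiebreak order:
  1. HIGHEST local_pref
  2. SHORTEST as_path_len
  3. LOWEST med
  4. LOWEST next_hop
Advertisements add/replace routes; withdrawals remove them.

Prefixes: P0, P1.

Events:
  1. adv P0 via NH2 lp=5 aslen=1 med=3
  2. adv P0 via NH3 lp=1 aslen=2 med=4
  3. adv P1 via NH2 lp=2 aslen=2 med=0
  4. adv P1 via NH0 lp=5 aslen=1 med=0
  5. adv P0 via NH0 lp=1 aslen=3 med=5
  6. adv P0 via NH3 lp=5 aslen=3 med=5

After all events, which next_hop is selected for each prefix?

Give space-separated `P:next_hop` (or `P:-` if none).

Answer: P0:NH2 P1:NH0

Derivation:
Op 1: best P0=NH2 P1=-
Op 2: best P0=NH2 P1=-
Op 3: best P0=NH2 P1=NH2
Op 4: best P0=NH2 P1=NH0
Op 5: best P0=NH2 P1=NH0
Op 6: best P0=NH2 P1=NH0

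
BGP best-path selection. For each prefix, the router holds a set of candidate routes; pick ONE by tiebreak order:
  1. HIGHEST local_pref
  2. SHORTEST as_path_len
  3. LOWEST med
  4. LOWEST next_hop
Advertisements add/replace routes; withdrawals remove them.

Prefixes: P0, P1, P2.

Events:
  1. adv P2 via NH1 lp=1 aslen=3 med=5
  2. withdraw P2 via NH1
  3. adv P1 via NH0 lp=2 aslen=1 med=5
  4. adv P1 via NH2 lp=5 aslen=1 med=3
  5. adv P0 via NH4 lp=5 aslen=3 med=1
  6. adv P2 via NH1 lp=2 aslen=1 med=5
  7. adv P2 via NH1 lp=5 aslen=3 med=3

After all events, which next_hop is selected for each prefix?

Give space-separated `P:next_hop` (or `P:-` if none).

Op 1: best P0=- P1=- P2=NH1
Op 2: best P0=- P1=- P2=-
Op 3: best P0=- P1=NH0 P2=-
Op 4: best P0=- P1=NH2 P2=-
Op 5: best P0=NH4 P1=NH2 P2=-
Op 6: best P0=NH4 P1=NH2 P2=NH1
Op 7: best P0=NH4 P1=NH2 P2=NH1

Answer: P0:NH4 P1:NH2 P2:NH1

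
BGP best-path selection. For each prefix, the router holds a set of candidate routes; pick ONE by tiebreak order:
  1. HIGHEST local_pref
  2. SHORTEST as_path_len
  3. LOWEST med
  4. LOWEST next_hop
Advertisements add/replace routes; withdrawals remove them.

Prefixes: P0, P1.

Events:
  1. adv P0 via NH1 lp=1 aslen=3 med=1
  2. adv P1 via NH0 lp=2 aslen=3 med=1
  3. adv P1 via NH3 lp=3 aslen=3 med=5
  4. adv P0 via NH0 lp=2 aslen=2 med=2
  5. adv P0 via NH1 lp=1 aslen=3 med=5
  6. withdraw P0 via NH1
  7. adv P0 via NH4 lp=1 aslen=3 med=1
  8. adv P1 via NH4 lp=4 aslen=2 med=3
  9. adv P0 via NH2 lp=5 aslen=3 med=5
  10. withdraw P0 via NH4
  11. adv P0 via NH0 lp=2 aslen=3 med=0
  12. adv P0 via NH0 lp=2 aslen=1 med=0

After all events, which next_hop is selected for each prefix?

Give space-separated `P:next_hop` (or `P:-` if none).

Op 1: best P0=NH1 P1=-
Op 2: best P0=NH1 P1=NH0
Op 3: best P0=NH1 P1=NH3
Op 4: best P0=NH0 P1=NH3
Op 5: best P0=NH0 P1=NH3
Op 6: best P0=NH0 P1=NH3
Op 7: best P0=NH0 P1=NH3
Op 8: best P0=NH0 P1=NH4
Op 9: best P0=NH2 P1=NH4
Op 10: best P0=NH2 P1=NH4
Op 11: best P0=NH2 P1=NH4
Op 12: best P0=NH2 P1=NH4

Answer: P0:NH2 P1:NH4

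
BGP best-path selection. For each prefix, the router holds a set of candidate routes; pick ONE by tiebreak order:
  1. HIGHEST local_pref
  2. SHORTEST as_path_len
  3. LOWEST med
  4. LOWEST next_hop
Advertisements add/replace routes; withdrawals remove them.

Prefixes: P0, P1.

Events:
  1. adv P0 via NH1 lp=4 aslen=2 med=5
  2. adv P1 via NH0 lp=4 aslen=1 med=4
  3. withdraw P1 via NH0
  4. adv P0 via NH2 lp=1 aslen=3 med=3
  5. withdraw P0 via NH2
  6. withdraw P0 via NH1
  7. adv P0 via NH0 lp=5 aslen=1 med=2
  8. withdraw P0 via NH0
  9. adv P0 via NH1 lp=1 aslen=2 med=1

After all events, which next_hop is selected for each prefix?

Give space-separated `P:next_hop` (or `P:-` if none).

Answer: P0:NH1 P1:-

Derivation:
Op 1: best P0=NH1 P1=-
Op 2: best P0=NH1 P1=NH0
Op 3: best P0=NH1 P1=-
Op 4: best P0=NH1 P1=-
Op 5: best P0=NH1 P1=-
Op 6: best P0=- P1=-
Op 7: best P0=NH0 P1=-
Op 8: best P0=- P1=-
Op 9: best P0=NH1 P1=-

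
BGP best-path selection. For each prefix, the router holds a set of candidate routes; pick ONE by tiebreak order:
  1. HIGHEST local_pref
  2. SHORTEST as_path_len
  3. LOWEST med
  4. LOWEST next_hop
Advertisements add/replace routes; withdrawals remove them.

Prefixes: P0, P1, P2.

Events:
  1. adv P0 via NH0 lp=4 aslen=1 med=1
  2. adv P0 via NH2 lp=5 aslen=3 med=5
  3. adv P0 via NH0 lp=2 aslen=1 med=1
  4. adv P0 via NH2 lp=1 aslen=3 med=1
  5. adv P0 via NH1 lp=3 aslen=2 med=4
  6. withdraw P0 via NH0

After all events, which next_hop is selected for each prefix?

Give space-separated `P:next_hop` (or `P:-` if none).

Answer: P0:NH1 P1:- P2:-

Derivation:
Op 1: best P0=NH0 P1=- P2=-
Op 2: best P0=NH2 P1=- P2=-
Op 3: best P0=NH2 P1=- P2=-
Op 4: best P0=NH0 P1=- P2=-
Op 5: best P0=NH1 P1=- P2=-
Op 6: best P0=NH1 P1=- P2=-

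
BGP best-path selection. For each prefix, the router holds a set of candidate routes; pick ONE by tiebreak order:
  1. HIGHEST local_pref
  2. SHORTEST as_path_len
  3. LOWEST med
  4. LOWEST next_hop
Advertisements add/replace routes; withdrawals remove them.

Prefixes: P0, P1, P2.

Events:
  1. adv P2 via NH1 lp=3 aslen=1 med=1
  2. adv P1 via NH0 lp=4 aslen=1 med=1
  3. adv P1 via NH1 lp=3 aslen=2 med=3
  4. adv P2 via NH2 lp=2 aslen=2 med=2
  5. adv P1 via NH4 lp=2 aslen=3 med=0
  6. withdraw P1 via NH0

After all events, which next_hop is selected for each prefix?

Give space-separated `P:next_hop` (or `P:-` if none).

Op 1: best P0=- P1=- P2=NH1
Op 2: best P0=- P1=NH0 P2=NH1
Op 3: best P0=- P1=NH0 P2=NH1
Op 4: best P0=- P1=NH0 P2=NH1
Op 5: best P0=- P1=NH0 P2=NH1
Op 6: best P0=- P1=NH1 P2=NH1

Answer: P0:- P1:NH1 P2:NH1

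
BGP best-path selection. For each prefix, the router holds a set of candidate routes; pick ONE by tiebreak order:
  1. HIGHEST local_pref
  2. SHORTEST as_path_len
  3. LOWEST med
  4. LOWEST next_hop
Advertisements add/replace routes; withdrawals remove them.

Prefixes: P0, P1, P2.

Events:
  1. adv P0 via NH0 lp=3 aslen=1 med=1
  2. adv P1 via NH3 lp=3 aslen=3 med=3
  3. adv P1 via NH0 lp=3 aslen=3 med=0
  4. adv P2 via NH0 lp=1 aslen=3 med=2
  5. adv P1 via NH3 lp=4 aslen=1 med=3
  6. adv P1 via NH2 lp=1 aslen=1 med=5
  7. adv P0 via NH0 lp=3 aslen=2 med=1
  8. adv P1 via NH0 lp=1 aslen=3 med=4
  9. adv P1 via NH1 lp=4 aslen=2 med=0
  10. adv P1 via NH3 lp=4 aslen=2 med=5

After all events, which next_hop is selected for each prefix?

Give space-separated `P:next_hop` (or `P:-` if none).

Op 1: best P0=NH0 P1=- P2=-
Op 2: best P0=NH0 P1=NH3 P2=-
Op 3: best P0=NH0 P1=NH0 P2=-
Op 4: best P0=NH0 P1=NH0 P2=NH0
Op 5: best P0=NH0 P1=NH3 P2=NH0
Op 6: best P0=NH0 P1=NH3 P2=NH0
Op 7: best P0=NH0 P1=NH3 P2=NH0
Op 8: best P0=NH0 P1=NH3 P2=NH0
Op 9: best P0=NH0 P1=NH3 P2=NH0
Op 10: best P0=NH0 P1=NH1 P2=NH0

Answer: P0:NH0 P1:NH1 P2:NH0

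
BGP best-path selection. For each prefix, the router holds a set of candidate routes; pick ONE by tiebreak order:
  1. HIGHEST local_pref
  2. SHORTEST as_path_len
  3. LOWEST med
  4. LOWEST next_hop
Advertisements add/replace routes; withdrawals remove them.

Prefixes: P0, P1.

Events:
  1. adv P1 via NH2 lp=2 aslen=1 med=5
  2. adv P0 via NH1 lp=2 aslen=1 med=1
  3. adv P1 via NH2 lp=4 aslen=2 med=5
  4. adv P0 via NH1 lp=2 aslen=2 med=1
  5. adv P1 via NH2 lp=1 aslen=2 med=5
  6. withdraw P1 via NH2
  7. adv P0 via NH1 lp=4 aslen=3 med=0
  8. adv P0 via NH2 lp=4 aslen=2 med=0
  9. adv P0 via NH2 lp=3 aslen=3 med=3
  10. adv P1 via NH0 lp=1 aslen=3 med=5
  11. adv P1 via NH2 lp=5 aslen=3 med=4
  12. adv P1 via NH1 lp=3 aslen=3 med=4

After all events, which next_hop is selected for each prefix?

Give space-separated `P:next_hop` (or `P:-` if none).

Answer: P0:NH1 P1:NH2

Derivation:
Op 1: best P0=- P1=NH2
Op 2: best P0=NH1 P1=NH2
Op 3: best P0=NH1 P1=NH2
Op 4: best P0=NH1 P1=NH2
Op 5: best P0=NH1 P1=NH2
Op 6: best P0=NH1 P1=-
Op 7: best P0=NH1 P1=-
Op 8: best P0=NH2 P1=-
Op 9: best P0=NH1 P1=-
Op 10: best P0=NH1 P1=NH0
Op 11: best P0=NH1 P1=NH2
Op 12: best P0=NH1 P1=NH2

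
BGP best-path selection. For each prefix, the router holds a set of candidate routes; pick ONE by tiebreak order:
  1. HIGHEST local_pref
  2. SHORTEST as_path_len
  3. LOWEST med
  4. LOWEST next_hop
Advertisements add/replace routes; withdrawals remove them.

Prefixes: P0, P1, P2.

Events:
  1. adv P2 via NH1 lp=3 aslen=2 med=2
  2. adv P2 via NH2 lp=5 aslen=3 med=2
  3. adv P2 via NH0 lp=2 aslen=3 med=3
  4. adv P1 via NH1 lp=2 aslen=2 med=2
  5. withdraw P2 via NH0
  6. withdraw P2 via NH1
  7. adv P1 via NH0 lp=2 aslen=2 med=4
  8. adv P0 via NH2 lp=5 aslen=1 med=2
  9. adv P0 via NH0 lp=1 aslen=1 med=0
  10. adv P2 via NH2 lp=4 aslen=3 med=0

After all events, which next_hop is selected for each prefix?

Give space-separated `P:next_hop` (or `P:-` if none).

Answer: P0:NH2 P1:NH1 P2:NH2

Derivation:
Op 1: best P0=- P1=- P2=NH1
Op 2: best P0=- P1=- P2=NH2
Op 3: best P0=- P1=- P2=NH2
Op 4: best P0=- P1=NH1 P2=NH2
Op 5: best P0=- P1=NH1 P2=NH2
Op 6: best P0=- P1=NH1 P2=NH2
Op 7: best P0=- P1=NH1 P2=NH2
Op 8: best P0=NH2 P1=NH1 P2=NH2
Op 9: best P0=NH2 P1=NH1 P2=NH2
Op 10: best P0=NH2 P1=NH1 P2=NH2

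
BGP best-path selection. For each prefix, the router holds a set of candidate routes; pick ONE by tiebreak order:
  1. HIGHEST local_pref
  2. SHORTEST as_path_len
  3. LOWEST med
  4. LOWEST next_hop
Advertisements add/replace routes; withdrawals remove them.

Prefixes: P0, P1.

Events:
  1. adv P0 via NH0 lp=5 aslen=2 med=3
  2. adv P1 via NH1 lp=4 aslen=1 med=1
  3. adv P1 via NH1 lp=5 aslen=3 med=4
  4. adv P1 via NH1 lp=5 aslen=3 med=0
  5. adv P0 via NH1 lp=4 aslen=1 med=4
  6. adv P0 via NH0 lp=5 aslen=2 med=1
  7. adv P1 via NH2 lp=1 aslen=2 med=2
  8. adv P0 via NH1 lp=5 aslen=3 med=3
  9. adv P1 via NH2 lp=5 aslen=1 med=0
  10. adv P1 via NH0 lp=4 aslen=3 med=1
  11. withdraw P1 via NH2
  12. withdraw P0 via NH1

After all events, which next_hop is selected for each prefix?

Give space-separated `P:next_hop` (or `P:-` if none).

Op 1: best P0=NH0 P1=-
Op 2: best P0=NH0 P1=NH1
Op 3: best P0=NH0 P1=NH1
Op 4: best P0=NH0 P1=NH1
Op 5: best P0=NH0 P1=NH1
Op 6: best P0=NH0 P1=NH1
Op 7: best P0=NH0 P1=NH1
Op 8: best P0=NH0 P1=NH1
Op 9: best P0=NH0 P1=NH2
Op 10: best P0=NH0 P1=NH2
Op 11: best P0=NH0 P1=NH1
Op 12: best P0=NH0 P1=NH1

Answer: P0:NH0 P1:NH1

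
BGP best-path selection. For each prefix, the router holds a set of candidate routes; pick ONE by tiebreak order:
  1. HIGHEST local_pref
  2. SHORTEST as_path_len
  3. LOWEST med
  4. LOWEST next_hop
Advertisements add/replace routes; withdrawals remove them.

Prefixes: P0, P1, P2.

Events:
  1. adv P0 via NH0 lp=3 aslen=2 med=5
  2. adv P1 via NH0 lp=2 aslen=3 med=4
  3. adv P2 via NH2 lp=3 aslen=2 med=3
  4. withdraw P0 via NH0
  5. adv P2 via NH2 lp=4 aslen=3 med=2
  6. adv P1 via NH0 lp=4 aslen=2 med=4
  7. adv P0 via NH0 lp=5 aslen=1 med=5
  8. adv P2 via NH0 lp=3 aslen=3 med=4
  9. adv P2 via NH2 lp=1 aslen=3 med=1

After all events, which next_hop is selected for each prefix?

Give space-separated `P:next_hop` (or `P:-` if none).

Op 1: best P0=NH0 P1=- P2=-
Op 2: best P0=NH0 P1=NH0 P2=-
Op 3: best P0=NH0 P1=NH0 P2=NH2
Op 4: best P0=- P1=NH0 P2=NH2
Op 5: best P0=- P1=NH0 P2=NH2
Op 6: best P0=- P1=NH0 P2=NH2
Op 7: best P0=NH0 P1=NH0 P2=NH2
Op 8: best P0=NH0 P1=NH0 P2=NH2
Op 9: best P0=NH0 P1=NH0 P2=NH0

Answer: P0:NH0 P1:NH0 P2:NH0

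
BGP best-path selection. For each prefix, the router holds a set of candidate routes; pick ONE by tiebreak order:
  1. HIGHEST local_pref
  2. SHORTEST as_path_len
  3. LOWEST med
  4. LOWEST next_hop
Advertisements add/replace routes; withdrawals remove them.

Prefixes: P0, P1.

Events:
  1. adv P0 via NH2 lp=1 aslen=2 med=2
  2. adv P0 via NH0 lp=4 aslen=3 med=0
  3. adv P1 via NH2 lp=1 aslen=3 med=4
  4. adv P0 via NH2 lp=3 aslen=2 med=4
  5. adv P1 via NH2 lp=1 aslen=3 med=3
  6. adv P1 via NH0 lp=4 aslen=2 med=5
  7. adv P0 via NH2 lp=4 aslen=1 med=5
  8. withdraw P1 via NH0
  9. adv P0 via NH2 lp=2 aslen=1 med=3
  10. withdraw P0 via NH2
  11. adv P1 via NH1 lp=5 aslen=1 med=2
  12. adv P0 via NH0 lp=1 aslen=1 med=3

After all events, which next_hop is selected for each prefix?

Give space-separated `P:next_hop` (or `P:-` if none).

Answer: P0:NH0 P1:NH1

Derivation:
Op 1: best P0=NH2 P1=-
Op 2: best P0=NH0 P1=-
Op 3: best P0=NH0 P1=NH2
Op 4: best P0=NH0 P1=NH2
Op 5: best P0=NH0 P1=NH2
Op 6: best P0=NH0 P1=NH0
Op 7: best P0=NH2 P1=NH0
Op 8: best P0=NH2 P1=NH2
Op 9: best P0=NH0 P1=NH2
Op 10: best P0=NH0 P1=NH2
Op 11: best P0=NH0 P1=NH1
Op 12: best P0=NH0 P1=NH1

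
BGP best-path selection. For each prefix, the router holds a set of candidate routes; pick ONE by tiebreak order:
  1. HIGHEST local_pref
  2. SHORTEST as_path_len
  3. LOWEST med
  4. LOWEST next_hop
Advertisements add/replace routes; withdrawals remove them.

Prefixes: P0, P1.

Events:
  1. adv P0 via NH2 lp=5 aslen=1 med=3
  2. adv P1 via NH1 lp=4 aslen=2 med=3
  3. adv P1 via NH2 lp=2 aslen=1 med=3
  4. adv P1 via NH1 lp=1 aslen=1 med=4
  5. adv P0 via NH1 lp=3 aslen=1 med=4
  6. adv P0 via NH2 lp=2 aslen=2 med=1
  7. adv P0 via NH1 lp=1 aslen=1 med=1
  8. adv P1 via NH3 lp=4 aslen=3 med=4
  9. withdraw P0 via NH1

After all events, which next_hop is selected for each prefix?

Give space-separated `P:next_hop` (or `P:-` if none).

Answer: P0:NH2 P1:NH3

Derivation:
Op 1: best P0=NH2 P1=-
Op 2: best P0=NH2 P1=NH1
Op 3: best P0=NH2 P1=NH1
Op 4: best P0=NH2 P1=NH2
Op 5: best P0=NH2 P1=NH2
Op 6: best P0=NH1 P1=NH2
Op 7: best P0=NH2 P1=NH2
Op 8: best P0=NH2 P1=NH3
Op 9: best P0=NH2 P1=NH3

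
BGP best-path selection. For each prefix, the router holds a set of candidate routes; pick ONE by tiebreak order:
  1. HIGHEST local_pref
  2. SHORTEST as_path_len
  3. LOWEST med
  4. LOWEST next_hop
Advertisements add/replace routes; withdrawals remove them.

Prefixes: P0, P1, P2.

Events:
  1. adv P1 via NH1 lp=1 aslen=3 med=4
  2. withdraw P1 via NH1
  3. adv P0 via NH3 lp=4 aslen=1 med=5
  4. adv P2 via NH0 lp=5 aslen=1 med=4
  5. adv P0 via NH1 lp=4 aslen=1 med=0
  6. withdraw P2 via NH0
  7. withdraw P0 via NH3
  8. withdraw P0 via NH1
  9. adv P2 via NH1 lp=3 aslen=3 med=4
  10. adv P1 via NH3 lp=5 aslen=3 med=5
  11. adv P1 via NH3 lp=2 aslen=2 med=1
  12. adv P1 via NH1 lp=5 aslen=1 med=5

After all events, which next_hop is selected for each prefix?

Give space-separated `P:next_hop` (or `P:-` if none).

Answer: P0:- P1:NH1 P2:NH1

Derivation:
Op 1: best P0=- P1=NH1 P2=-
Op 2: best P0=- P1=- P2=-
Op 3: best P0=NH3 P1=- P2=-
Op 4: best P0=NH3 P1=- P2=NH0
Op 5: best P0=NH1 P1=- P2=NH0
Op 6: best P0=NH1 P1=- P2=-
Op 7: best P0=NH1 P1=- P2=-
Op 8: best P0=- P1=- P2=-
Op 9: best P0=- P1=- P2=NH1
Op 10: best P0=- P1=NH3 P2=NH1
Op 11: best P0=- P1=NH3 P2=NH1
Op 12: best P0=- P1=NH1 P2=NH1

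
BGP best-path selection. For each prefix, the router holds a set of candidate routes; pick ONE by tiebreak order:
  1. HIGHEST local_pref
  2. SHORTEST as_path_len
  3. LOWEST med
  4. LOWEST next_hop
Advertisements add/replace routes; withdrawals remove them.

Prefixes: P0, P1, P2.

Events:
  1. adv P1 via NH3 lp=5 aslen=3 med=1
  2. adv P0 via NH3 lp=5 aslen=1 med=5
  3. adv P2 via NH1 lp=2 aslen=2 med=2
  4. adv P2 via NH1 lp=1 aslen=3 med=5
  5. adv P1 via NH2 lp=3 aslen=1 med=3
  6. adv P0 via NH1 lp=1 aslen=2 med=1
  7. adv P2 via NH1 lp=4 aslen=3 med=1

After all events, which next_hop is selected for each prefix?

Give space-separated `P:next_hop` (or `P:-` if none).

Answer: P0:NH3 P1:NH3 P2:NH1

Derivation:
Op 1: best P0=- P1=NH3 P2=-
Op 2: best P0=NH3 P1=NH3 P2=-
Op 3: best P0=NH3 P1=NH3 P2=NH1
Op 4: best P0=NH3 P1=NH3 P2=NH1
Op 5: best P0=NH3 P1=NH3 P2=NH1
Op 6: best P0=NH3 P1=NH3 P2=NH1
Op 7: best P0=NH3 P1=NH3 P2=NH1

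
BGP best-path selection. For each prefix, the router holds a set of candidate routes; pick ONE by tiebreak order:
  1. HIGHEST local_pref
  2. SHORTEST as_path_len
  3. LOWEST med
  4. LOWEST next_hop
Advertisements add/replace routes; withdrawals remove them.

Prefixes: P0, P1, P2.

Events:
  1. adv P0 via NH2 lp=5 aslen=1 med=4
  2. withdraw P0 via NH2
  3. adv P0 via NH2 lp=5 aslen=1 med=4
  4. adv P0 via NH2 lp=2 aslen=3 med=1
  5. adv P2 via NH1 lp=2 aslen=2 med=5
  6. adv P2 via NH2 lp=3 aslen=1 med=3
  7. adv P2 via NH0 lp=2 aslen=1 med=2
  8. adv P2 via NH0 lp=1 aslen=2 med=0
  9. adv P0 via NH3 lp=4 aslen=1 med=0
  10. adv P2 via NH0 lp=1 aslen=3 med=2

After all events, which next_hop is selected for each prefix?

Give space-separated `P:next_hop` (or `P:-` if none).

Op 1: best P0=NH2 P1=- P2=-
Op 2: best P0=- P1=- P2=-
Op 3: best P0=NH2 P1=- P2=-
Op 4: best P0=NH2 P1=- P2=-
Op 5: best P0=NH2 P1=- P2=NH1
Op 6: best P0=NH2 P1=- P2=NH2
Op 7: best P0=NH2 P1=- P2=NH2
Op 8: best P0=NH2 P1=- P2=NH2
Op 9: best P0=NH3 P1=- P2=NH2
Op 10: best P0=NH3 P1=- P2=NH2

Answer: P0:NH3 P1:- P2:NH2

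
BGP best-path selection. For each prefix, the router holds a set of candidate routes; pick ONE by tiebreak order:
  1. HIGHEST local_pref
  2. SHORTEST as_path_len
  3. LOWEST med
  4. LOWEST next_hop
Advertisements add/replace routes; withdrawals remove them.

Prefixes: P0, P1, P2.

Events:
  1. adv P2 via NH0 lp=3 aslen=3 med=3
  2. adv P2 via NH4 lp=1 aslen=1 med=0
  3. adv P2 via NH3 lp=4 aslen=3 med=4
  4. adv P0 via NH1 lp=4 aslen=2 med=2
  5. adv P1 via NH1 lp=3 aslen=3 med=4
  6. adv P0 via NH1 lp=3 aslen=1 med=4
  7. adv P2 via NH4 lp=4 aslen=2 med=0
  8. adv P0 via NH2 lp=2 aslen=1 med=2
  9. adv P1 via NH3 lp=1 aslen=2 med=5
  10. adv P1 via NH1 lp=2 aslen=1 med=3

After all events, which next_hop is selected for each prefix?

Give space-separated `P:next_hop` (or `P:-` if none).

Answer: P0:NH1 P1:NH1 P2:NH4

Derivation:
Op 1: best P0=- P1=- P2=NH0
Op 2: best P0=- P1=- P2=NH0
Op 3: best P0=- P1=- P2=NH3
Op 4: best P0=NH1 P1=- P2=NH3
Op 5: best P0=NH1 P1=NH1 P2=NH3
Op 6: best P0=NH1 P1=NH1 P2=NH3
Op 7: best P0=NH1 P1=NH1 P2=NH4
Op 8: best P0=NH1 P1=NH1 P2=NH4
Op 9: best P0=NH1 P1=NH1 P2=NH4
Op 10: best P0=NH1 P1=NH1 P2=NH4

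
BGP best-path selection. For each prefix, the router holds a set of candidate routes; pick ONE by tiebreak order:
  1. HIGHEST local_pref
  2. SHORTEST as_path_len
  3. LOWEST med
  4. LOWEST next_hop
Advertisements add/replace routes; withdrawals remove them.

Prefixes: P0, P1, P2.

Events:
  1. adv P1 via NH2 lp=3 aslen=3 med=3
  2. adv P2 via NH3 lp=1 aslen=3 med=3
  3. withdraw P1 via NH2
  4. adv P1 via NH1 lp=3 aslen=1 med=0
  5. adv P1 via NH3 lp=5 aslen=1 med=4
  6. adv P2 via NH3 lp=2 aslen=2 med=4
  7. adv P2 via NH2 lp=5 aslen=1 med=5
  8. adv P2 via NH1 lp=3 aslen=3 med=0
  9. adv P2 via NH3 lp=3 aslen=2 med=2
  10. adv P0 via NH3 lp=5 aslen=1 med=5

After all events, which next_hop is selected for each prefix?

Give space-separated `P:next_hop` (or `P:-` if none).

Answer: P0:NH3 P1:NH3 P2:NH2

Derivation:
Op 1: best P0=- P1=NH2 P2=-
Op 2: best P0=- P1=NH2 P2=NH3
Op 3: best P0=- P1=- P2=NH3
Op 4: best P0=- P1=NH1 P2=NH3
Op 5: best P0=- P1=NH3 P2=NH3
Op 6: best P0=- P1=NH3 P2=NH3
Op 7: best P0=- P1=NH3 P2=NH2
Op 8: best P0=- P1=NH3 P2=NH2
Op 9: best P0=- P1=NH3 P2=NH2
Op 10: best P0=NH3 P1=NH3 P2=NH2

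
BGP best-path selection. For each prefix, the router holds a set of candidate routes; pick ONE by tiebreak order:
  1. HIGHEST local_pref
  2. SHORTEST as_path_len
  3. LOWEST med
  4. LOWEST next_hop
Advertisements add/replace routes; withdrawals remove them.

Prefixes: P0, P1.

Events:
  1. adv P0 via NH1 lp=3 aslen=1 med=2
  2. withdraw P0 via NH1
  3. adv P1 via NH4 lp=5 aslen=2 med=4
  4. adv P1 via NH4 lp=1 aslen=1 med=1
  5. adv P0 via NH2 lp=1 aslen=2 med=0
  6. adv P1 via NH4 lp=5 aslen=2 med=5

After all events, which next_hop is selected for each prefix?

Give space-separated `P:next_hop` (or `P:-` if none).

Answer: P0:NH2 P1:NH4

Derivation:
Op 1: best P0=NH1 P1=-
Op 2: best P0=- P1=-
Op 3: best P0=- P1=NH4
Op 4: best P0=- P1=NH4
Op 5: best P0=NH2 P1=NH4
Op 6: best P0=NH2 P1=NH4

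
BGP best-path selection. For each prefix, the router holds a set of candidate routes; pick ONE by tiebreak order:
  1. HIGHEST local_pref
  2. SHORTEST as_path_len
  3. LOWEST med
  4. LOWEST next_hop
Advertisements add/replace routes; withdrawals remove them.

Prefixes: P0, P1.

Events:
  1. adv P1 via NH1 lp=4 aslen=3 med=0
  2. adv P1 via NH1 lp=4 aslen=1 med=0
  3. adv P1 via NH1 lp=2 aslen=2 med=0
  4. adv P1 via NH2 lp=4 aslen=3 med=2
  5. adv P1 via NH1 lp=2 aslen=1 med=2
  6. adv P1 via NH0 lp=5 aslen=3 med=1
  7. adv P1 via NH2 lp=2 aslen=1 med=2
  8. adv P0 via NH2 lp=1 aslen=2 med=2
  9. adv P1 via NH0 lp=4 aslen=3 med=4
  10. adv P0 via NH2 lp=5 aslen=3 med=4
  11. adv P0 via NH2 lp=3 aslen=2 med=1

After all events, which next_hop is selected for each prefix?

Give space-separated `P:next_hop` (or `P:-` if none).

Op 1: best P0=- P1=NH1
Op 2: best P0=- P1=NH1
Op 3: best P0=- P1=NH1
Op 4: best P0=- P1=NH2
Op 5: best P0=- P1=NH2
Op 6: best P0=- P1=NH0
Op 7: best P0=- P1=NH0
Op 8: best P0=NH2 P1=NH0
Op 9: best P0=NH2 P1=NH0
Op 10: best P0=NH2 P1=NH0
Op 11: best P0=NH2 P1=NH0

Answer: P0:NH2 P1:NH0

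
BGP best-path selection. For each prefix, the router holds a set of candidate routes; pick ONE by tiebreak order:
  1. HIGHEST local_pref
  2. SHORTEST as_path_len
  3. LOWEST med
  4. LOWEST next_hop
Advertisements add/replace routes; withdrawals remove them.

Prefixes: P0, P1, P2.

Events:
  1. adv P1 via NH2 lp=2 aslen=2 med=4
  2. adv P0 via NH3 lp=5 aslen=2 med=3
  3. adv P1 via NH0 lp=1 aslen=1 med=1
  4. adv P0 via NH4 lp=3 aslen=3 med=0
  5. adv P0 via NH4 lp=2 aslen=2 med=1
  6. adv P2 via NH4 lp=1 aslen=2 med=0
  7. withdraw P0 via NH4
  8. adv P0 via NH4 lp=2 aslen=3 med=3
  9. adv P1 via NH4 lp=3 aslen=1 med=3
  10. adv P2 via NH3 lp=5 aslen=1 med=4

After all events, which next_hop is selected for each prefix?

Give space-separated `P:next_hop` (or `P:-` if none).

Answer: P0:NH3 P1:NH4 P2:NH3

Derivation:
Op 1: best P0=- P1=NH2 P2=-
Op 2: best P0=NH3 P1=NH2 P2=-
Op 3: best P0=NH3 P1=NH2 P2=-
Op 4: best P0=NH3 P1=NH2 P2=-
Op 5: best P0=NH3 P1=NH2 P2=-
Op 6: best P0=NH3 P1=NH2 P2=NH4
Op 7: best P0=NH3 P1=NH2 P2=NH4
Op 8: best P0=NH3 P1=NH2 P2=NH4
Op 9: best P0=NH3 P1=NH4 P2=NH4
Op 10: best P0=NH3 P1=NH4 P2=NH3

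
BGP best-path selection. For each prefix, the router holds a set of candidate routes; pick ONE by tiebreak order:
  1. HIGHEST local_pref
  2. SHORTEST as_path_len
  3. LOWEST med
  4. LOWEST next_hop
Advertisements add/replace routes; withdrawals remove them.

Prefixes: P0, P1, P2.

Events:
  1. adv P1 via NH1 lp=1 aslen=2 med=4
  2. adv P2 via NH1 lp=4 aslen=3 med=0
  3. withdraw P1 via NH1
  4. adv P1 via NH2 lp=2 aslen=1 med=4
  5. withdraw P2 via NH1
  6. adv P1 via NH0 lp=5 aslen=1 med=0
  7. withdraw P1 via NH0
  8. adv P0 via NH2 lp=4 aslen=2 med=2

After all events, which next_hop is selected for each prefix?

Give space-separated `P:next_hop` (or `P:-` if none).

Answer: P0:NH2 P1:NH2 P2:-

Derivation:
Op 1: best P0=- P1=NH1 P2=-
Op 2: best P0=- P1=NH1 P2=NH1
Op 3: best P0=- P1=- P2=NH1
Op 4: best P0=- P1=NH2 P2=NH1
Op 5: best P0=- P1=NH2 P2=-
Op 6: best P0=- P1=NH0 P2=-
Op 7: best P0=- P1=NH2 P2=-
Op 8: best P0=NH2 P1=NH2 P2=-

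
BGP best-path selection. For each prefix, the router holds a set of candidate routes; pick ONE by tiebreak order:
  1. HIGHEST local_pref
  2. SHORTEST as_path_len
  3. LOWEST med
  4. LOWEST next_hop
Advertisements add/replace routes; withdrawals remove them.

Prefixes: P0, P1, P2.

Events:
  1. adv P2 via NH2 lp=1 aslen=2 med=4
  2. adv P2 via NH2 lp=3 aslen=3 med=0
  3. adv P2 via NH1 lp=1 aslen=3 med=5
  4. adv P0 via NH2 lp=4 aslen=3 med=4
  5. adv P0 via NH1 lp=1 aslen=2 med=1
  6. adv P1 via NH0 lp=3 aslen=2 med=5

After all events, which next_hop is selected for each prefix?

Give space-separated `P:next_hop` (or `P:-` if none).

Op 1: best P0=- P1=- P2=NH2
Op 2: best P0=- P1=- P2=NH2
Op 3: best P0=- P1=- P2=NH2
Op 4: best P0=NH2 P1=- P2=NH2
Op 5: best P0=NH2 P1=- P2=NH2
Op 6: best P0=NH2 P1=NH0 P2=NH2

Answer: P0:NH2 P1:NH0 P2:NH2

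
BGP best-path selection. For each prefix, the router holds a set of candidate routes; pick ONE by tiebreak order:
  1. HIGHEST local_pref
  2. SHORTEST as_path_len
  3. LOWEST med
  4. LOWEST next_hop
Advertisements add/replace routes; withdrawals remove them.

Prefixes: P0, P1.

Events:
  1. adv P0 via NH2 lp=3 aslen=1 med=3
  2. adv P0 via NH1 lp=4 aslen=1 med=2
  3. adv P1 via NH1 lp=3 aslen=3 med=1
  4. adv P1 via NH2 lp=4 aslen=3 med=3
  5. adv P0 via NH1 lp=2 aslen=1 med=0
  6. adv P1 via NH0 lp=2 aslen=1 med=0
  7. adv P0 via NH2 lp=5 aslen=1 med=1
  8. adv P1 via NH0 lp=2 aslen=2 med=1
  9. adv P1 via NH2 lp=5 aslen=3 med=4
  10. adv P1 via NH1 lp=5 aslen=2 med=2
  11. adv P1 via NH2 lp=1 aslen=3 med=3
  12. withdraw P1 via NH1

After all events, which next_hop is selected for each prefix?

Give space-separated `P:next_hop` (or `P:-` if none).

Answer: P0:NH2 P1:NH0

Derivation:
Op 1: best P0=NH2 P1=-
Op 2: best P0=NH1 P1=-
Op 3: best P0=NH1 P1=NH1
Op 4: best P0=NH1 P1=NH2
Op 5: best P0=NH2 P1=NH2
Op 6: best P0=NH2 P1=NH2
Op 7: best P0=NH2 P1=NH2
Op 8: best P0=NH2 P1=NH2
Op 9: best P0=NH2 P1=NH2
Op 10: best P0=NH2 P1=NH1
Op 11: best P0=NH2 P1=NH1
Op 12: best P0=NH2 P1=NH0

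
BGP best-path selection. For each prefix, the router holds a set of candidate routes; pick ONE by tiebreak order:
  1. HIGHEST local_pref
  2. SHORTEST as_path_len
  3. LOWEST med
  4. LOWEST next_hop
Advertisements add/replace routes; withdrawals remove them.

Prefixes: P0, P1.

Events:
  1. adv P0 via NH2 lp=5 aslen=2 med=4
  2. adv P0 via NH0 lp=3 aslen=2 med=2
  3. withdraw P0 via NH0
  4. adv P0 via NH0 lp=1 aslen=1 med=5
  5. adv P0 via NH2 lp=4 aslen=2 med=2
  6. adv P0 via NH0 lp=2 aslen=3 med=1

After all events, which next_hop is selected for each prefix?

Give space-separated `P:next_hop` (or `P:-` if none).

Op 1: best P0=NH2 P1=-
Op 2: best P0=NH2 P1=-
Op 3: best P0=NH2 P1=-
Op 4: best P0=NH2 P1=-
Op 5: best P0=NH2 P1=-
Op 6: best P0=NH2 P1=-

Answer: P0:NH2 P1:-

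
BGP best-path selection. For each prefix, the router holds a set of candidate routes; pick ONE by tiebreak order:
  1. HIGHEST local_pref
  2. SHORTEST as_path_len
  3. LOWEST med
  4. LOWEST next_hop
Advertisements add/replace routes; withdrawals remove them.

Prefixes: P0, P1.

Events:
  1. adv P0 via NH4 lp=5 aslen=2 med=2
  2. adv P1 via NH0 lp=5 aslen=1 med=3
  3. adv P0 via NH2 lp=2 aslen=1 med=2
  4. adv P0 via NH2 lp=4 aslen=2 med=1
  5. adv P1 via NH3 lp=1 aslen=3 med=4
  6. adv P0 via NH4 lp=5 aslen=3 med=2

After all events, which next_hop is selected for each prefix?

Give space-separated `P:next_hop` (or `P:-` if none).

Answer: P0:NH4 P1:NH0

Derivation:
Op 1: best P0=NH4 P1=-
Op 2: best P0=NH4 P1=NH0
Op 3: best P0=NH4 P1=NH0
Op 4: best P0=NH4 P1=NH0
Op 5: best P0=NH4 P1=NH0
Op 6: best P0=NH4 P1=NH0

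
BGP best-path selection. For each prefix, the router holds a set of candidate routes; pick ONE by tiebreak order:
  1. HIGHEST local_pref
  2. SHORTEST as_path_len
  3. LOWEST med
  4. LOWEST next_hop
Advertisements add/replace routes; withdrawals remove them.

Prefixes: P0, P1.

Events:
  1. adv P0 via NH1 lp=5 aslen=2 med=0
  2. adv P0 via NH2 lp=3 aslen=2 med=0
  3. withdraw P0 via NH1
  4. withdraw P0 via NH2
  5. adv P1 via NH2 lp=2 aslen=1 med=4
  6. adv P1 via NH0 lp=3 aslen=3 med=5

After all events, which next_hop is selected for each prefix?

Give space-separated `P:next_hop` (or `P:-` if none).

Op 1: best P0=NH1 P1=-
Op 2: best P0=NH1 P1=-
Op 3: best P0=NH2 P1=-
Op 4: best P0=- P1=-
Op 5: best P0=- P1=NH2
Op 6: best P0=- P1=NH0

Answer: P0:- P1:NH0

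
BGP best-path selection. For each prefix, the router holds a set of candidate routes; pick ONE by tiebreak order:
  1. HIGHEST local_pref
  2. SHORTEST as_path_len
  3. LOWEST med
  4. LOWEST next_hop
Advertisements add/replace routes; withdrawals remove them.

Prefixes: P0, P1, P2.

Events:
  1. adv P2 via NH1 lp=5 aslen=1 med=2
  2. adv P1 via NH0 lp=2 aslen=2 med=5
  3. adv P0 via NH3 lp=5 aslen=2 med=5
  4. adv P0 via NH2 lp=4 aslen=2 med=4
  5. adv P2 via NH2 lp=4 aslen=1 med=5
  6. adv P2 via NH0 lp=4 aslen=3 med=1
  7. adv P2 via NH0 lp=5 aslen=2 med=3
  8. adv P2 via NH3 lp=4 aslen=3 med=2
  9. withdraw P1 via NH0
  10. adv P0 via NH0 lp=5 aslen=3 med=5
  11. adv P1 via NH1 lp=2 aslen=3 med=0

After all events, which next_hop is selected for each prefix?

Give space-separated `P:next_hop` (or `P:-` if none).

Answer: P0:NH3 P1:NH1 P2:NH1

Derivation:
Op 1: best P0=- P1=- P2=NH1
Op 2: best P0=- P1=NH0 P2=NH1
Op 3: best P0=NH3 P1=NH0 P2=NH1
Op 4: best P0=NH3 P1=NH0 P2=NH1
Op 5: best P0=NH3 P1=NH0 P2=NH1
Op 6: best P0=NH3 P1=NH0 P2=NH1
Op 7: best P0=NH3 P1=NH0 P2=NH1
Op 8: best P0=NH3 P1=NH0 P2=NH1
Op 9: best P0=NH3 P1=- P2=NH1
Op 10: best P0=NH3 P1=- P2=NH1
Op 11: best P0=NH3 P1=NH1 P2=NH1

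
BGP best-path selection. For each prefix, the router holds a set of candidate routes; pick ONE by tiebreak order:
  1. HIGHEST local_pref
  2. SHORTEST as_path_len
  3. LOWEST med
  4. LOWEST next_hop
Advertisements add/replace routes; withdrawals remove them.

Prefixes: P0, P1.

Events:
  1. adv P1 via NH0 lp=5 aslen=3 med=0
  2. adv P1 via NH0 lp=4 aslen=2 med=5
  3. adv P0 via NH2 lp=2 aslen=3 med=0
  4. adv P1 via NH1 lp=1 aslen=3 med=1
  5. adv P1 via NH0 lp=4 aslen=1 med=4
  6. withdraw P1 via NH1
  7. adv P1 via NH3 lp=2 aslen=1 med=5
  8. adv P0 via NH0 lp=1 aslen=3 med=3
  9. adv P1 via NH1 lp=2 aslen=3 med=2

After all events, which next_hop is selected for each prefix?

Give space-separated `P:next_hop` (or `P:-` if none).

Answer: P0:NH2 P1:NH0

Derivation:
Op 1: best P0=- P1=NH0
Op 2: best P0=- P1=NH0
Op 3: best P0=NH2 P1=NH0
Op 4: best P0=NH2 P1=NH0
Op 5: best P0=NH2 P1=NH0
Op 6: best P0=NH2 P1=NH0
Op 7: best P0=NH2 P1=NH0
Op 8: best P0=NH2 P1=NH0
Op 9: best P0=NH2 P1=NH0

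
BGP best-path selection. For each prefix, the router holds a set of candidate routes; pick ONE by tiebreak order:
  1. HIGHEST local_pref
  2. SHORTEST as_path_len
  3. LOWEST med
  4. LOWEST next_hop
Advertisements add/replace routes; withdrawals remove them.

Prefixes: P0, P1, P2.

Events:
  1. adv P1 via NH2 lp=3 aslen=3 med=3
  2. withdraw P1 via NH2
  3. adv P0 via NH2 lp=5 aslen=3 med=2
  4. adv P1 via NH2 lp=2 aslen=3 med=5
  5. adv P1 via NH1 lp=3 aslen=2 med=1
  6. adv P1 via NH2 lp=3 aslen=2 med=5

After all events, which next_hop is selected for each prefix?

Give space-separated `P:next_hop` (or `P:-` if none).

Op 1: best P0=- P1=NH2 P2=-
Op 2: best P0=- P1=- P2=-
Op 3: best P0=NH2 P1=- P2=-
Op 4: best P0=NH2 P1=NH2 P2=-
Op 5: best P0=NH2 P1=NH1 P2=-
Op 6: best P0=NH2 P1=NH1 P2=-

Answer: P0:NH2 P1:NH1 P2:-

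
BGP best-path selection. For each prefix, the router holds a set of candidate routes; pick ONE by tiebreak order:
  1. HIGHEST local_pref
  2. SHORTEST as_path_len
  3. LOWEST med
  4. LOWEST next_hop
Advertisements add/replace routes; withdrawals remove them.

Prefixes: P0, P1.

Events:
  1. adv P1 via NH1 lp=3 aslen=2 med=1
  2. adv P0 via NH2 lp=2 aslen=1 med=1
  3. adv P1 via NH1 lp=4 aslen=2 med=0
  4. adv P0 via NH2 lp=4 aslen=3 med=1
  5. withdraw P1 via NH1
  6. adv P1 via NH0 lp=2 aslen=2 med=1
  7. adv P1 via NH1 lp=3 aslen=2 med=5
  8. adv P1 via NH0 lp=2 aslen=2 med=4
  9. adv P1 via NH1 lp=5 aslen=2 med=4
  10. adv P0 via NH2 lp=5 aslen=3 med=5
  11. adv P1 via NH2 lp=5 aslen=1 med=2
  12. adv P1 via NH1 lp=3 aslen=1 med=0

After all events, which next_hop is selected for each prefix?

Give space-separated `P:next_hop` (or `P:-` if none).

Answer: P0:NH2 P1:NH2

Derivation:
Op 1: best P0=- P1=NH1
Op 2: best P0=NH2 P1=NH1
Op 3: best P0=NH2 P1=NH1
Op 4: best P0=NH2 P1=NH1
Op 5: best P0=NH2 P1=-
Op 6: best P0=NH2 P1=NH0
Op 7: best P0=NH2 P1=NH1
Op 8: best P0=NH2 P1=NH1
Op 9: best P0=NH2 P1=NH1
Op 10: best P0=NH2 P1=NH1
Op 11: best P0=NH2 P1=NH2
Op 12: best P0=NH2 P1=NH2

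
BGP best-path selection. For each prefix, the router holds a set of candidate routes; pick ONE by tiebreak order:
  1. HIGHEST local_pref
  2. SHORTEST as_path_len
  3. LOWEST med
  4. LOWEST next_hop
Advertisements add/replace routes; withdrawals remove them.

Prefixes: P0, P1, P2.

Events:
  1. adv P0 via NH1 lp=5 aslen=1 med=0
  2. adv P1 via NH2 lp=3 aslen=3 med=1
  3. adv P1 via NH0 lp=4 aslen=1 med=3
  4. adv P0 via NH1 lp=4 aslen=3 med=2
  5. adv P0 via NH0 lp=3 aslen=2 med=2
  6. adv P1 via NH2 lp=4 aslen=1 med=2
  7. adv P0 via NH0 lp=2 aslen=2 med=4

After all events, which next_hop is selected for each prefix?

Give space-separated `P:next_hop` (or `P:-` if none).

Op 1: best P0=NH1 P1=- P2=-
Op 2: best P0=NH1 P1=NH2 P2=-
Op 3: best P0=NH1 P1=NH0 P2=-
Op 4: best P0=NH1 P1=NH0 P2=-
Op 5: best P0=NH1 P1=NH0 P2=-
Op 6: best P0=NH1 P1=NH2 P2=-
Op 7: best P0=NH1 P1=NH2 P2=-

Answer: P0:NH1 P1:NH2 P2:-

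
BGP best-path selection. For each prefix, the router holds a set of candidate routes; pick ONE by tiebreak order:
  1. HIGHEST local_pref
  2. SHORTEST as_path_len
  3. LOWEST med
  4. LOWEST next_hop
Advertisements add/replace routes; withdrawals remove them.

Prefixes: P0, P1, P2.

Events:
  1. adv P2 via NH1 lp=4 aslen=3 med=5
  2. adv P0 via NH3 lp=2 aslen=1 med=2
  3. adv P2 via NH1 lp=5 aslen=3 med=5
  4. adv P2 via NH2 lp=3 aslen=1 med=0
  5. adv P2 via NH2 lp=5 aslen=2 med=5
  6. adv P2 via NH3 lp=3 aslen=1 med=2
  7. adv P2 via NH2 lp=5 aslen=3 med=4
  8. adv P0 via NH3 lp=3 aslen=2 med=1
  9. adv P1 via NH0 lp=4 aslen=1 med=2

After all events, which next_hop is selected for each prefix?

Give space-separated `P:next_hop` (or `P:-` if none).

Op 1: best P0=- P1=- P2=NH1
Op 2: best P0=NH3 P1=- P2=NH1
Op 3: best P0=NH3 P1=- P2=NH1
Op 4: best P0=NH3 P1=- P2=NH1
Op 5: best P0=NH3 P1=- P2=NH2
Op 6: best P0=NH3 P1=- P2=NH2
Op 7: best P0=NH3 P1=- P2=NH2
Op 8: best P0=NH3 P1=- P2=NH2
Op 9: best P0=NH3 P1=NH0 P2=NH2

Answer: P0:NH3 P1:NH0 P2:NH2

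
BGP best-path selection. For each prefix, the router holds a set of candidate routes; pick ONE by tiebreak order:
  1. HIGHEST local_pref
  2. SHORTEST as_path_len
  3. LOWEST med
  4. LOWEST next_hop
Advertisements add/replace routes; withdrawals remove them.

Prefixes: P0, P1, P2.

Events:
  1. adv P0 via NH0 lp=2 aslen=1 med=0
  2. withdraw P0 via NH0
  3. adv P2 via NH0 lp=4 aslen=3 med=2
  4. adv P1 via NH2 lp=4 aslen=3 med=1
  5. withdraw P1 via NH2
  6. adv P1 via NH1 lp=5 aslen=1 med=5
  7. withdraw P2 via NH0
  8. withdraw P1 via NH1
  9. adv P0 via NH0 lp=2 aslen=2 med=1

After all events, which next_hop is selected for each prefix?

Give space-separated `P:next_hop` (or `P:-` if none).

Op 1: best P0=NH0 P1=- P2=-
Op 2: best P0=- P1=- P2=-
Op 3: best P0=- P1=- P2=NH0
Op 4: best P0=- P1=NH2 P2=NH0
Op 5: best P0=- P1=- P2=NH0
Op 6: best P0=- P1=NH1 P2=NH0
Op 7: best P0=- P1=NH1 P2=-
Op 8: best P0=- P1=- P2=-
Op 9: best P0=NH0 P1=- P2=-

Answer: P0:NH0 P1:- P2:-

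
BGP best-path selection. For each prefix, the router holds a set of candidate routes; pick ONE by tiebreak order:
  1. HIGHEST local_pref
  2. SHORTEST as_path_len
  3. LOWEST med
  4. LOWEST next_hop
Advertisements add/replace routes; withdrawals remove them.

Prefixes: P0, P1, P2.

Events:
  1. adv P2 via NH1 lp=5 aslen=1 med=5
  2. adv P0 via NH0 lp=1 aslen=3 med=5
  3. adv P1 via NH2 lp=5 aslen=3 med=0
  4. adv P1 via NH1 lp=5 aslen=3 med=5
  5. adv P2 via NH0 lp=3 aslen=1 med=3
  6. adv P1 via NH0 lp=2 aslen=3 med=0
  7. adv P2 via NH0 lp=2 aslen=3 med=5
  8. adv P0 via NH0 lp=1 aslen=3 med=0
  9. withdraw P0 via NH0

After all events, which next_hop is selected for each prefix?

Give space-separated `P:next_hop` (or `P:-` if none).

Answer: P0:- P1:NH2 P2:NH1

Derivation:
Op 1: best P0=- P1=- P2=NH1
Op 2: best P0=NH0 P1=- P2=NH1
Op 3: best P0=NH0 P1=NH2 P2=NH1
Op 4: best P0=NH0 P1=NH2 P2=NH1
Op 5: best P0=NH0 P1=NH2 P2=NH1
Op 6: best P0=NH0 P1=NH2 P2=NH1
Op 7: best P0=NH0 P1=NH2 P2=NH1
Op 8: best P0=NH0 P1=NH2 P2=NH1
Op 9: best P0=- P1=NH2 P2=NH1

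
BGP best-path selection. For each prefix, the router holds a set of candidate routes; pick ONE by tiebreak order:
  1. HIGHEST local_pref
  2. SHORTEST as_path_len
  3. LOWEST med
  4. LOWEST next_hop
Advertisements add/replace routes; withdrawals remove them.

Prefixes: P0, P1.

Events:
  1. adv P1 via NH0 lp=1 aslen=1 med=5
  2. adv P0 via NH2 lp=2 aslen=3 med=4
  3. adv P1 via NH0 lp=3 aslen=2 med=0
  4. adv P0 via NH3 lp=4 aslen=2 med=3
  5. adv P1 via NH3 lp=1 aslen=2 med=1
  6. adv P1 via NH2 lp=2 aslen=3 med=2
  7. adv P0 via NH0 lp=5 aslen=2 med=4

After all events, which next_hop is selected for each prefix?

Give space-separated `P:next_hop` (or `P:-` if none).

Answer: P0:NH0 P1:NH0

Derivation:
Op 1: best P0=- P1=NH0
Op 2: best P0=NH2 P1=NH0
Op 3: best P0=NH2 P1=NH0
Op 4: best P0=NH3 P1=NH0
Op 5: best P0=NH3 P1=NH0
Op 6: best P0=NH3 P1=NH0
Op 7: best P0=NH0 P1=NH0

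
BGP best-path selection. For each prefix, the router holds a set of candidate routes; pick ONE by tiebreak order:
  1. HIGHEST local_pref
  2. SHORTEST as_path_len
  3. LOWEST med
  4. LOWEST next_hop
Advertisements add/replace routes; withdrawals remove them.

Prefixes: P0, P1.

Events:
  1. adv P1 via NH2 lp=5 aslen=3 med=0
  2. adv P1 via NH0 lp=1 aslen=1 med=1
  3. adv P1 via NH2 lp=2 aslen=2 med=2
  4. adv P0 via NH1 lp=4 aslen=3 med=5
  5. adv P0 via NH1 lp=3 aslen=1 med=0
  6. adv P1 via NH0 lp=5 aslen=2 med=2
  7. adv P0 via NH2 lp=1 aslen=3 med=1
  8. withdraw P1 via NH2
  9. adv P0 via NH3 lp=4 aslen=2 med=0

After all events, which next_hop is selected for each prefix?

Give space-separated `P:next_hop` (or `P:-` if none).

Answer: P0:NH3 P1:NH0

Derivation:
Op 1: best P0=- P1=NH2
Op 2: best P0=- P1=NH2
Op 3: best P0=- P1=NH2
Op 4: best P0=NH1 P1=NH2
Op 5: best P0=NH1 P1=NH2
Op 6: best P0=NH1 P1=NH0
Op 7: best P0=NH1 P1=NH0
Op 8: best P0=NH1 P1=NH0
Op 9: best P0=NH3 P1=NH0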